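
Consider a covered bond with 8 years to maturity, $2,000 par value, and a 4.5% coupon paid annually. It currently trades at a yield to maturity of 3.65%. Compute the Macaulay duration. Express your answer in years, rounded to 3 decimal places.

Periodic yield y = 0.0365. Discount each cash flow and weight by its year:
  t   CF        PV=CF/(1+0.0365)^t    t·PV
  1        90.00        86.8307        86.8307
  2        90.00        83.7730       167.5459
  3        90.00        80.8229       242.4688
  4        90.00        77.9768       311.9071
  5        90.00        75.2309       376.1543
  6        90.00        72.5816       435.4897
  7        90.00        70.0257       490.1798
  8     2,090.00     1,568.8876    12,551.1009
  Σ                  2,116.1291    14,661.6772
Price P = Σ PV = 2,116.1291.
Macaulay duration = Σ(t·PV) / P = 14,661.6772 / 2,116.1291 = 6.92854 years.

6.929 years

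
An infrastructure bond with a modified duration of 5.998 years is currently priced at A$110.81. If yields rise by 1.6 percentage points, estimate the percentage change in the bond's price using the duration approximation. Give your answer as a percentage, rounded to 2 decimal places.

-9.60%

Duration approximation: ΔP/P ≈ -D_mod · Δy = -5.998 × (+0.016) = -0.095968.
As a percentage: -9.5968%.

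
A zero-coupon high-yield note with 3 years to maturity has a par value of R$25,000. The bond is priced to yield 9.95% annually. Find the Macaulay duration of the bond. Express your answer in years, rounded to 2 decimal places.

A zero-coupon bond has a single cash flow at maturity, so its Macaulay duration equals its maturity: 3 years.

3.00 years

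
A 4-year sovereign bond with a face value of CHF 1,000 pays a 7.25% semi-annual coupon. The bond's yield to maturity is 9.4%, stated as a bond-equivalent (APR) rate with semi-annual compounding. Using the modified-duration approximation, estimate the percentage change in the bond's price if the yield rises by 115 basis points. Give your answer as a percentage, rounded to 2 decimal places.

-3.87%

Periodic yield y = 0.047. Modified duration first:
  t   CF        PV=CF/(1+0.047)^t    t·PV
  1        36.25        34.6227        34.6227
  2        36.25        33.0685        66.1370
  3        36.25        31.5841        94.7522
  4        36.25        30.1662       120.6650
  5        36.25        28.8121       144.0604
  6        36.25        27.5187       165.1122
  7        36.25        26.2834       183.9837
  8     1,036.25       717.6143     5,740.9145
  Σ                    929.6700     6,550.2477
P = 929.6700; D_Mac = 7.04578 half-year periods = 3.52289 yrs; D_mod = 3.52289/(1+0.047) = 3.36475 yrs.
ΔP/P ≈ -D_mod · Δy = -3.36475 × (+0.0115) = -0.038695 = -3.8695%.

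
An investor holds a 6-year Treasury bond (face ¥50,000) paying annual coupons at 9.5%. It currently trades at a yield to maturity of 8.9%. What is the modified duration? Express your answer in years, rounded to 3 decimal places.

Periodic yield y = 0.089. First find Macaulay duration:
  t   CF        PV=CF/(1+0.089)^t    t·PV
  1     4,750.00     4,361.7998     4,361.7998
  2     4,750.00     4,005.3258     8,010.6516
  3     4,750.00     3,677.9851    11,033.9554
  4     4,750.00     3,377.3968    13,509.5873
  5     4,750.00     3,101.3745    15,506.8725
  6    54,750.00    32,825.9153   196,955.4920
  Σ                 51,349.7974   249,378.3586
P = 51,349.7974; Macaulay duration = 249,378.3586 / 51,349.7974 = 4.85646 years.
Modified duration = D_Mac / (1 + y) = 4.85646 / 1.089 = 4.45956 years.

4.460 years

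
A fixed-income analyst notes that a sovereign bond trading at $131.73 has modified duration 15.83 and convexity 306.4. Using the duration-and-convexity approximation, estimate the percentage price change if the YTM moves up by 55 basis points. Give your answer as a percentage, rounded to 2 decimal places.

-8.24%

Duration effect: -D_mod·Δy = -15.83 × (+0.0055) = -0.087065
Convexity effect: ½·C·(Δy)² = 0.5 × 306.4 × (0.0055)² = +0.0046343
ΔP/P ≈ -0.087065 + 0.0046343 = -0.0824307
= -8.24307%.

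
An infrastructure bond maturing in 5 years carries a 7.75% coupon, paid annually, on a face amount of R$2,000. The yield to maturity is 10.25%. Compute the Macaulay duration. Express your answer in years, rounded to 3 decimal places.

4.293 years

Periodic yield y = 0.1025. Discount each cash flow and weight by its year:
  t   CF        PV=CF/(1+0.1025)^t    t·PV
  1       155.00       140.5896       140.5896
  2       155.00       127.5189       255.0378
  3       155.00       115.6634       346.9902
  4       155.00       104.9101       419.6404
  5     2,155.00     1,322.9831     6,614.9153
  Σ                  1,811.6650     7,777.1732
Price P = Σ PV = 1,811.6650.
Macaulay duration = Σ(t·PV) / P = 7,777.1732 / 1,811.6650 = 4.29283 years.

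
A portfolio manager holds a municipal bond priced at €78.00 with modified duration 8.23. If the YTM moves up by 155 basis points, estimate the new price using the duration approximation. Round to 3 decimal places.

Duration approximation: ΔP/P ≈ -D_mod · Δy = -8.23 × (+0.0155) = -0.127565.
New price ≈ 78.00 × (1 - 0.127565) = 68.04993.

€68.050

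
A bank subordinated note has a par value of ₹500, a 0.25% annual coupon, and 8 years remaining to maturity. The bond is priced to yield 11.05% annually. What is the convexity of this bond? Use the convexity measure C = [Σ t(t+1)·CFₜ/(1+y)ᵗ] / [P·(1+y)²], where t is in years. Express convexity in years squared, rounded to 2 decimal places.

With y = 0.1105:
  t   CF        PV=CF/(1+0.1105)^t    t·PV        t(t+1)·PV
  1         1.25         1.1256         1.1256           2.2512
  2         1.25         1.0136         2.0272           6.0817
  3         1.25         0.9128         2.7383          10.9531
  4         1.25         0.8219         3.2877          16.4386
  5         1.25         0.7401         3.7007          22.2044
  6         1.25         0.6665         3.9990          27.9929
  7         1.25         0.6002         4.2012          33.6100
  8       501.25       216.7234     1,733.7875      15,604.0876
  Σ                    222.6042     1,754.8673      15,723.6194
P = 222.6042.
Convexity = Σ t(t+1)·PV / [P·(1+y)²] = 15,723.6194 / (222.6042 × 1.233210) = 57.27724.

57.28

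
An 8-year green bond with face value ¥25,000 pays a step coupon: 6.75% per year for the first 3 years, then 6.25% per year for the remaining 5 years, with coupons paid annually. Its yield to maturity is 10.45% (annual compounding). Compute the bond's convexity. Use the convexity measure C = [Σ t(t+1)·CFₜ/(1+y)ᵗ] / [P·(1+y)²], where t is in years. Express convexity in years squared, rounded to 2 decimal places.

42.20

With y = 0.1045:
  t   CF        PV=CF/(1+0.1045)^t    t·PV        t(t+1)·PV
  1     1,687.50     1,527.8407     1,527.8407       3,055.6813
  2     1,687.50     1,383.2871     2,766.5743       8,299.7229
  3     1,687.50     1,252.4103     3,757.2308      15,028.9233
  4     1,562.50     1,049.9223     4,199.6891      20,998.4453
  5     1,562.50       950.5860     4,752.9301      28,517.5807
  6     1,562.50       860.6483     5,163.8897      36,147.2277
  7     1,562.50       779.2198     5,454.5387      43,636.3093
  8    26,562.50    11,993.4240    95,947.3916     863,526.5246
  Σ                 19,797.3384   123,570.0849   1,019,210.4151
P = 19,797.3384.
Convexity = Σ t(t+1)·PV / [P·(1+y)²] = 1,019,210.4151 / (19,797.3384 × 1.219920) = 42.20128.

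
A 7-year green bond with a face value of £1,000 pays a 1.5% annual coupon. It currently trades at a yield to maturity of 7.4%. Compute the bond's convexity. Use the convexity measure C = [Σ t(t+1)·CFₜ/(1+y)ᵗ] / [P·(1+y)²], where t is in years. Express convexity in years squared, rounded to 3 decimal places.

With y = 0.074:
  t   CF        PV=CF/(1+0.074)^t    t·PV        t(t+1)·PV
  1        15.00        13.9665        13.9665          27.9330
  2        15.00        13.0042        26.0083          78.0250
  3        15.00        12.1082        36.3245         145.2980
  4        15.00        11.2739        45.0956         225.4780
  5        15.00        10.4971        52.4856         314.9134
  6        15.00         9.7738        58.6431         410.5016
  7     1,015.00       615.7949     4,310.5642      34,484.5132
  Σ                    686.4186     4,543.0877      35,686.6622
P = 686.4186.
Convexity = Σ t(t+1)·PV / [P·(1+y)²] = 35,686.6622 / (686.4186 × 1.153476) = 45.07216.

45.072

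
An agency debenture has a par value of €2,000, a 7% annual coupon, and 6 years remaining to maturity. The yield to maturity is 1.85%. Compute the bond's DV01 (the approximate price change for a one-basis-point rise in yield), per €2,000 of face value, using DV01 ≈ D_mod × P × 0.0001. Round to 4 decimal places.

€1.3222

Periodic yield y = 0.0185.
  t   CF        PV=CF/(1+0.0185)^t    t·PV
  1       140.00       137.4570       137.4570
  2       140.00       134.9603       269.9206
  3       140.00       132.5089       397.5266
  4       140.00       130.1020       520.4079
  5       140.00       127.7388       638.6941
  6     2,140.00     1,917.1124    11,502.6743
  Σ                  2,579.8794    13,466.6805
P = 2,579.8794; D_Mac = 5.21989 yrs; D_mod = 5.12507 yrs.
DV01 ≈ 5.12507 × 2,579.8794 × 0.0001 = 1.322207.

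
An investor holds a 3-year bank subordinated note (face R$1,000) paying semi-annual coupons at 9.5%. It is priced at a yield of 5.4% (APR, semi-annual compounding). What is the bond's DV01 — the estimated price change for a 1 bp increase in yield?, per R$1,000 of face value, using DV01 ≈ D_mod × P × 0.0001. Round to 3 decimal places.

Periodic yield y = 0.027.
  t   CF        PV=CF/(1+0.027)^t    t·PV
  1        47.50        46.2512        46.2512
  2        47.50        45.0353        90.0705
  3        47.50        43.8513       131.5538
  4        47.50        42.6984       170.7937
  5        47.50        41.5759       207.8794
  6     1,047.50       892.7531     5,356.5186
  Σ                  1,112.1652     6,003.0673
P = 1,112.1652; D_Mac = 5.39764 half-year periods = 2.69882 yrs; D_mod = 2.62787 yrs.
DV01 ≈ 2.62787 × 1,112.1652 × 0.0001 = 0.292262.

R$0.292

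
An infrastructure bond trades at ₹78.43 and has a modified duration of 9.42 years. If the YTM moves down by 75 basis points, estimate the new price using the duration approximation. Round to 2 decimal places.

Duration approximation: ΔP/P ≈ -D_mod · Δy = -9.42 × (-0.0075) = +0.070650.
New price ≈ 78.43 × (1 + 0.070650) = 83.9710795.

₹83.97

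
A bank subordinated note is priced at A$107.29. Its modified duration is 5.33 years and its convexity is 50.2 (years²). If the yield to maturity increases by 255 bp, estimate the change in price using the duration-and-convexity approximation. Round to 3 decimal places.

-A$12.831

Duration effect: -D_mod·Δy = -5.33 × (+0.0255) = -0.135915
Convexity effect: ½·C·(Δy)² = 0.5 × 50.2 × (0.0255)² = +0.016321275
ΔP/P ≈ -0.135915 + 0.016321275 = -0.119593725
ΔP ≈ 107.29 × (-0.119593725) = -12.83121075525.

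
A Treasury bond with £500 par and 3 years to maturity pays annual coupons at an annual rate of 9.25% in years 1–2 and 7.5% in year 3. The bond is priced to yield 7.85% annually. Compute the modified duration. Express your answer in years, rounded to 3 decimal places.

Periodic yield y = 0.0785. First find Macaulay duration:
  t   CF        PV=CF/(1+0.0785)^t    t·PV
  1        46.25        42.8836        42.8836
  2        46.25        39.7623        79.5246
  3       537.50       428.4676     1,285.4029
  Σ                    511.1136     1,407.8111
P = 511.1136; Macaulay duration = 1,407.8111 / 511.1136 = 2.75440 years.
Modified duration = D_Mac / (1 + y) = 2.75440 / 1.0785 = 2.55392 years.

2.554 years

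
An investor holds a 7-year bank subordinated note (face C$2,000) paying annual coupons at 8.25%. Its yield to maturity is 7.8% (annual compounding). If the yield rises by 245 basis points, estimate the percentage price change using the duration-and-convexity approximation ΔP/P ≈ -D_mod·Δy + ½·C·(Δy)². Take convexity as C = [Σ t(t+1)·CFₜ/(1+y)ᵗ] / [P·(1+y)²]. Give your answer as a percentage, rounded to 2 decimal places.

-11.67%

With y = 0.078:
  t   CF        PV=CF/(1+0.078)^t    t·PV        t(t+1)·PV
  1       165.00       153.0612       153.0612         306.1224
  2       165.00       141.9863       283.9726         851.9178
  3       165.00       131.7127       395.1381       1,580.5524
  4       165.00       122.1825       488.7299       2,443.6494
  5       165.00       113.3418       566.7090       3,400.2543
  6       165.00       105.1408       630.8449       4,415.9146
  7     2,165.00     1,279.7542     8,958.2796      71,666.2370
  Σ                  2,047.1796    11,476.7354      84,664.6480
P = 2,047.1796; D_Mac = 5.60612 yrs; D_mod = 5.20048 yrs; C = 35.58842.
Duration effect: -5.20048 × (+0.0245) = -0.127412
Convexity effect: 0.5 × 35.58842 × (0.0245)² = +0.0106810
ΔP/P ≈ -0.127412 + 0.0106810 = -0.116731 = -11.6731%.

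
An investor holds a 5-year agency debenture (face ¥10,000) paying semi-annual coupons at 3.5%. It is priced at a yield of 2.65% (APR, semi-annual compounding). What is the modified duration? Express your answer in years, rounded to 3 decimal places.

Periodic yield y = 0.01325. First find Macaulay duration:
  t   CF        PV=CF/(1+0.01325)^t    t·PV
  1       175.00       172.7116       172.7116
  2       175.00       170.4531       340.9061
  3       175.00       168.2241       504.6723
  4       175.00       166.0243       664.0971
  5       175.00       163.8532       819.2661
  6       175.00       161.7106       970.2633
  7       175.00       159.5959     1,117.1714
  8       175.00       157.5089     1,260.0713
  9       175.00       155.4492     1,399.0429
  10   10,175.00     8,920.0706    89,200.7064
  Σ                 10,395.6015    96,448.9087
P = 10,395.6015; Macaulay duration = 96,448.9087 / 10,395.6015 = 9.27786 half-year periods = 4.63893 years.
Modified duration = D_Mac / (1 + y) = 4.63893 / 1.01325 = 4.57827 years.

4.578 years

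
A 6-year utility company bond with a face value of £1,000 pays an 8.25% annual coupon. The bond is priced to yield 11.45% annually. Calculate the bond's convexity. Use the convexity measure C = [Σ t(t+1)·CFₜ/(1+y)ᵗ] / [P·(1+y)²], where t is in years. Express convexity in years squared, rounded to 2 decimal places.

With y = 0.1145:
  t   CF        PV=CF/(1+0.1145)^t    t·PV        t(t+1)·PV
  1        82.50        74.0242        74.0242         148.0485
  2        82.50        66.4192       132.8384         398.5153
  3        82.50        59.5955       178.7866         715.1464
  4        82.50        53.4729       213.8916       1,069.4578
  5        82.50        47.9793       239.8963       1,439.3779
  6     1,082.50       564.8686     3,389.2119      23,724.4831
  Σ                    866.3598     4,228.6490      27,495.0290
P = 866.3598.
Convexity = Σ t(t+1)·PV / [P·(1+y)²] = 27,495.0290 / (866.3598 × 1.242110) = 25.55029.

25.55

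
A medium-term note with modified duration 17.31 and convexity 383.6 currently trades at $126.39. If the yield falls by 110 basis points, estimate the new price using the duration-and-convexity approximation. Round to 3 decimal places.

$153.389

Duration effect: -D_mod·Δy = -17.31 × (-0.011) = +0.190410
Convexity effect: ½·C·(Δy)² = 0.5 × 383.6 × (-0.011)² = +0.0232078
ΔP/P ≈ +0.190410 + 0.0232078 = +0.2136178
New price ≈ 126.39 × (1 + 0.2136178) = 153.389153742.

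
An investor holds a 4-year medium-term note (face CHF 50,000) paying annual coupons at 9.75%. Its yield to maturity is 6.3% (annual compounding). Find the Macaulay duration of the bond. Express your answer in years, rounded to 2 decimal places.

3.53 years

Periodic yield y = 0.063. Discount each cash flow and weight by its year:
  t   CF        PV=CF/(1+0.063)^t    t·PV
  1     4,875.00     4,586.0771     4,586.0771
  2     4,875.00     4,314.2776     8,628.5553
  3     4,875.00     4,058.5867    12,175.7601
  4    54,875.00    42,977.5323   171,910.1291
  Σ                 55,936.4738   197,300.5216
Price P = Σ PV = 55,936.4738.
Macaulay duration = Σ(t·PV) / P = 197,300.5216 / 55,936.4738 = 3.52722 years.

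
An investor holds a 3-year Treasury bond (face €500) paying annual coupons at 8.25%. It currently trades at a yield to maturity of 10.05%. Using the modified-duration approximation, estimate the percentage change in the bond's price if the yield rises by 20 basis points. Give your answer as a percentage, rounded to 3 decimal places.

-0.504%

Periodic yield y = 0.1005. Modified duration first:
  t   CF        PV=CF/(1+0.1005)^t    t·PV
  1        41.25        37.4830        37.4830
  2        41.25        34.0599        68.1199
  3       541.25       406.0951     1,218.2854
  Σ                    477.6380     1,323.8882
P = 477.6380; D_Mac = 2.77174 yrs; D_mod = 2.77174/(1+0.1005) = 2.51862 yrs.
ΔP/P ≈ -D_mod · Δy = -2.51862 × (+0.002) = -0.005037 = -0.5037%.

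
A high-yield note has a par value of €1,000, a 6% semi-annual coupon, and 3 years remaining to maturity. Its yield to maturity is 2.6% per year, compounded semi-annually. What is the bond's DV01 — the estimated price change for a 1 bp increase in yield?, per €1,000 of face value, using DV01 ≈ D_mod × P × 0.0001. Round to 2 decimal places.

€0.30

Periodic yield y = 0.013.
  t   CF        PV=CF/(1+0.013)^t    t·PV
  1        30.00        29.6150        29.6150
  2        30.00        29.2350        58.4699
  3        30.00        28.8598        86.5793
  4        30.00        28.4894       113.9576
  5        30.00        28.1238       140.6190
  6     1,030.00       953.1924     5,719.1542
  Σ                  1,097.5153     6,148.3950
P = 1,097.5153; D_Mac = 5.60210 half-year periods = 2.80105 yrs; D_mod = 2.76511 yrs.
DV01 ≈ 2.76511 × 1,097.5153 × 0.0001 = 0.303475.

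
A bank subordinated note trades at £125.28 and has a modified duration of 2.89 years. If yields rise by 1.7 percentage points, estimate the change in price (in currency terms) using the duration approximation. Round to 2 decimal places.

-£6.16

Duration approximation: ΔP/P ≈ -D_mod · Δy = -2.89 × (+0.017) = -0.049130.
ΔP ≈ 125.28 × (-0.049130) = -6.1550064.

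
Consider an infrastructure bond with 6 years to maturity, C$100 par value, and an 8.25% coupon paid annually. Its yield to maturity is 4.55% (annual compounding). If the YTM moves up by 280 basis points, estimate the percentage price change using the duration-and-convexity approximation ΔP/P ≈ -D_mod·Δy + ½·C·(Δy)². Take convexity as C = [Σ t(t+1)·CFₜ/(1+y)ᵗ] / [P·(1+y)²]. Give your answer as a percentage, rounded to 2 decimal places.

-12.36%

With y = 0.0455:
  t   CF        PV=CF/(1+0.0455)^t    t·PV        t(t+1)·PV
  1         8.25         7.8910         7.8910          15.7819
  2         8.25         7.5475        15.0951          45.2853
  3         8.25         7.2191        21.6572          86.6290
  4         8.25         6.9049        27.6196         138.0981
  5         8.25         6.6044        33.0220         198.1322
  6       108.25        82.8865       497.3189       3,481.2320
  Σ                    119.0534       602.6038       3,965.1585
P = 119.0534; D_Mac = 5.06163 yrs; D_mod = 4.84135 yrs; C = 30.46988.
Duration effect: -4.84135 × (+0.028) = -0.135558
Convexity effect: 0.5 × 30.46988 × (0.028)² = +0.0119442
ΔP/P ≈ -0.135558 + 0.0119442 = -0.123613 = -12.3613%.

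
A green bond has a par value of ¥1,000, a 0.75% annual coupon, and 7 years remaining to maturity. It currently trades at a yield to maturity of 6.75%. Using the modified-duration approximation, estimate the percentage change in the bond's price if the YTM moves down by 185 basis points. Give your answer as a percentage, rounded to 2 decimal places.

Periodic yield y = 0.0675. Modified duration first:
  t   CF        PV=CF/(1+0.0675)^t    t·PV
  1         7.50         7.0258         7.0258
  2         7.50         6.5815        13.1630
  3         7.50         6.1653        18.4960
  4         7.50         5.7755        23.1020
  5         7.50         5.4103        27.0515
  6         7.50         5.0682        30.4092
  7     1,007.50       637.7785     4,464.4494
  Σ                    673.8051     4,583.6970
P = 673.8051; D_Mac = 6.80270 yrs; D_mod = 6.80270/(1+0.0675) = 6.37256 yrs.
ΔP/P ≈ -D_mod · Δy = -6.37256 × (-0.0185) = +0.117892 = +11.7892%.

+11.79%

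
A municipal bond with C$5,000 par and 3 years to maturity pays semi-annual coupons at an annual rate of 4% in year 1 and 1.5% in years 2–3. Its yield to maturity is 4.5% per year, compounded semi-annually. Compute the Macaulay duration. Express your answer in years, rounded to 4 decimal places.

Periodic yield y = 0.0225. Discount each cash flow and weight by its period:
  t   CF        PV=CF/(1+0.0225)^t    t·PV
  1       100.00        97.7995        97.7995
  2       100.00        95.6474       191.2949
  3        37.50        35.0785       105.2356
  4        37.50        34.3066       137.2265
  5        37.50        33.5517       167.7586
  6     5,037.50     4,407.9348    26,447.6086
  Σ                  4,704.3186    27,146.9237
Price P = Σ PV = 4,704.3186.
Macaulay duration = Σ(t·PV) / P = 27,146.9237 / 4,704.3186 = 5.77064 half-year periods.
In years: 5.77064 / 2 = 2.88532 years.

2.8853 years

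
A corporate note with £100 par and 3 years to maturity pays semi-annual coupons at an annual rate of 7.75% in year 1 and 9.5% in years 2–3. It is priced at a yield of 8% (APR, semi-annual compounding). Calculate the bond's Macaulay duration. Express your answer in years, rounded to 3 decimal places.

Periodic yield y = 0.04. Discount each cash flow and weight by its period:
  t   CF        PV=CF/(1+0.04)^t    t·PV
  1        3.875         3.7260         3.7260
  2        3.875         3.5827         7.1653
  3        4.750         4.2227        12.6682
  4        4.750         4.0603        16.2413
  5        4.750         3.9042        19.5208
  6      104.750        82.7854       496.7127
  Σ                    102.2813       556.0342
Price P = Σ PV = 102.2813.
Macaulay duration = Σ(t·PV) / P = 556.0342 / 102.2813 = 5.43632 half-year periods.
In years: 5.43632 / 2 = 2.71816 years.

2.718 years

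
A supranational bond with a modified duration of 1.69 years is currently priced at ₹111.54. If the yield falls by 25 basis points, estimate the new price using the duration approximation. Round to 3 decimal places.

₹112.011

Duration approximation: ΔP/P ≈ -D_mod · Δy = -1.69 × (-0.0025) = +0.004225.
New price ≈ 111.54 × (1 + 0.004225) = 112.0112565.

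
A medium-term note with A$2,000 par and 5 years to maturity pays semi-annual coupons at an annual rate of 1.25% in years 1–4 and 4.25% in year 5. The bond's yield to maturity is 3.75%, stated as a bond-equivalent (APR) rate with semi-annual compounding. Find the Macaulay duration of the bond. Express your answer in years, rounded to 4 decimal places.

Periodic yield y = 0.01875. Discount each cash flow and weight by its period:
  t   CF        PV=CF/(1+0.01875)^t    t·PV
  1        12.50        12.2699        12.2699
  2        12.50        12.0441        24.0882
  3        12.50        11.8224        35.4673
  4        12.50        11.6048        46.4194
  5        12.50        11.3913        56.9563
  6        12.50        11.1816        67.0897
  7        12.50        10.9758        76.8307
  8        12.50        10.7738        86.1904
  9        42.50        35.9567       323.6107
  10    2,042.50     1,696.2343    16,962.3433
  Σ                  1,824.2549    17,691.2659
Price P = Σ PV = 1,824.2549.
Macaulay duration = Σ(t·PV) / P = 17,691.2659 / 1,824.2549 = 9.69780 half-year periods.
In years: 9.69780 / 2 = 4.84890 years.

4.8489 years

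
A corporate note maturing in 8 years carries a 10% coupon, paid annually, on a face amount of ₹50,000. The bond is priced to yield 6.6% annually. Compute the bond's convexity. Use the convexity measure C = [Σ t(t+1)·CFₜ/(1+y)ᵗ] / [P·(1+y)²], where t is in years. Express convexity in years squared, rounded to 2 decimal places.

43.32

With y = 0.066:
  t   CF        PV=CF/(1+0.066)^t    t·PV        t(t+1)·PV
  1     5,000.00     4,690.4315     4,690.4315       9,380.8630
  2     5,000.00     4,400.0296     8,800.0591      26,400.1774
  3     5,000.00     4,127.6075    12,382.8224      49,531.2897
  4     5,000.00     3,872.0520    15,488.2082      77,441.0408
  5     5,000.00     3,632.3190    18,161.5949     108,969.5696
  6     5,000.00     3,407.4287    20,444.5722     143,112.0051
  7     5,000.00     3,196.4622    22,375.2353     179,001.8826
  8    55,000.00    32,984.1314   263,873.0512   2,374,857.4611
  Σ                 60,310.4619   366,215.9749   2,968,694.2894
P = 60,310.4619.
Convexity = Σ t(t+1)·PV / [P·(1+y)²] = 2,968,694.2894 / (60,310.4619 × 1.136356) = 43.31700.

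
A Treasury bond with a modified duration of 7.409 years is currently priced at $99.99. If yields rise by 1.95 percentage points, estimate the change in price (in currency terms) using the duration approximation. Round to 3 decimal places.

Duration approximation: ΔP/P ≈ -D_mod · Δy = -7.409 × (+0.0195) = -0.1444755.
ΔP ≈ 99.99 × (-0.1444755) = -14.446105245.

-$14.446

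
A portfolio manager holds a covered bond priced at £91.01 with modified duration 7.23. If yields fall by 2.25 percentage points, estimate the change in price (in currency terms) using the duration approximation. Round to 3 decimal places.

+£14.805

Duration approximation: ΔP/P ≈ -D_mod · Δy = -7.23 × (-0.0225) = +0.162675.
ΔP ≈ 91.01 × (+0.162675) = +14.80505175.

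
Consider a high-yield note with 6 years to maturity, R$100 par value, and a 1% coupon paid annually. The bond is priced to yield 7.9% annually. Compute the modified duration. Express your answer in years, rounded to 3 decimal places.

5.389 years

Periodic yield y = 0.079. First find Macaulay duration:
  t   CF        PV=CF/(1+0.079)^t    t·PV
  1         1.00         0.9268         0.9268
  2         1.00         0.8589         1.7179
  3         1.00         0.7960         2.3881
  4         1.00         0.7378         2.9510
  5         1.00         0.6837         3.4187
  6       101.00        64.0019       384.0113
  Σ                     68.0051       395.4138
P = 68.0051; Macaulay duration = 395.4138 / 68.0051 = 5.81447 years.
Modified duration = D_Mac / (1 + y) = 5.81447 / 1.079 = 5.38876 years.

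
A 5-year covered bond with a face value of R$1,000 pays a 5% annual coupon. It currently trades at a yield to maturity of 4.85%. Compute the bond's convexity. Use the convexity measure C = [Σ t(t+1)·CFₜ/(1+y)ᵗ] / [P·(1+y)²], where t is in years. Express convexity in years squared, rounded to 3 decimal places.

With y = 0.0485:
  t   CF        PV=CF/(1+0.0485)^t    t·PV        t(t+1)·PV
  1        50.00        47.6872        47.6872          95.3743
  2        50.00        45.4813        90.9627         272.8880
  3        50.00        43.3775       130.1326         520.5302
  4        50.00        41.3710       165.4841         827.4205
  5     1,050.00       828.6042     4,143.0209      24,858.1257
  Σ                  1,006.5212     4,577.2874      26,574.3387
P = 1,006.5212.
Convexity = Σ t(t+1)·PV / [P·(1+y)²] = 26,574.3387 / (1,006.5212 × 1.099352) = 24.01611.

24.016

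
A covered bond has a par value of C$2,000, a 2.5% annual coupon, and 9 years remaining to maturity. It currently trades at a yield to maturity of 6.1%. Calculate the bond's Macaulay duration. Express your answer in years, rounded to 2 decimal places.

Periodic yield y = 0.061. Discount each cash flow and weight by its year:
  t   CF        PV=CF/(1+0.061)^t    t·PV
  1        50.00        47.1254        47.1254
  2        50.00        44.4160        88.8320
  3        50.00        41.8624       125.5871
  4        50.00        39.4556       157.8223
  5        50.00        37.1872       185.9358
  6        50.00        35.0492       210.2950
  7        50.00        33.0341       231.2386
  8        50.00        31.1349       249.0789
  9     2,050.00     1,203.1379    10,828.2411
  Σ                  1,512.4025    12,124.1562
Price P = Σ PV = 1,512.4025.
Macaulay duration = Σ(t·PV) / P = 12,124.1562 / 1,512.4025 = 8.01649 years.

8.02 years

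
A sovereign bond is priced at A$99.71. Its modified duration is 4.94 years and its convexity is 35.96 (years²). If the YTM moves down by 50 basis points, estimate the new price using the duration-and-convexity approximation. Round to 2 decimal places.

Duration effect: -D_mod·Δy = -4.94 × (-0.005) = +0.024700
Convexity effect: ½·C·(Δy)² = 0.5 × 35.96 × (-0.005)² = +0.0004495
ΔP/P ≈ +0.024700 + 0.0004495 = +0.0251495
New price ≈ 99.71 × (1 + 0.0251495) = 102.217656645.

A$102.22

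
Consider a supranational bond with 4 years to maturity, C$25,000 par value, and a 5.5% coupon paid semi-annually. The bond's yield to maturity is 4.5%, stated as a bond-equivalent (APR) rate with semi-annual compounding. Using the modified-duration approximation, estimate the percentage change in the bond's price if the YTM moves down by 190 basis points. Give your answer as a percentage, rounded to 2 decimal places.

+6.79%

Periodic yield y = 0.0225. Modified duration first:
  t   CF        PV=CF/(1+0.0225)^t    t·PV
  1       687.50       672.3716       672.3716
  2       687.50       657.5762     1,315.1523
  3       687.50       643.1063     1,929.3188
  4       687.50       628.9548     2,515.8192
  5       687.50       615.1147     3,075.5736
  6       687.50       601.5792     3,609.4751
  7       687.50       588.3415     4,118.3905
  8    25,687.50    21,498.8538   171,990.8302
  Σ                 25,905.8981   189,226.9314
P = 25,905.8981; D_Mac = 7.30440 half-year periods = 3.65220 yrs; D_mod = 3.65220/(1+0.0225) = 3.57183 yrs.
ΔP/P ≈ -D_mod · Δy = -3.57183 × (-0.019) = +0.067865 = +6.7865%.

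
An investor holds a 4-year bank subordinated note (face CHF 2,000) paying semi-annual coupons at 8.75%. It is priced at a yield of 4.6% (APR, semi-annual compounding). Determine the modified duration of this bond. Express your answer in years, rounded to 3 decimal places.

3.423 years

Periodic yield y = 0.023. First find Macaulay duration:
  t   CF        PV=CF/(1+0.023)^t    t·PV
  1        87.50        85.5327        85.5327
  2        87.50        83.6097       167.2194
  3        87.50        81.7299       245.1898
  4        87.50        79.8924       319.5696
  5        87.50        78.0962       390.4810
  6        87.50        76.3404       458.0422
  7        87.50        74.6240       522.3681
  8     2,087.50     1,740.2892    13,922.3133
  Σ                  2,300.1146    16,110.7162
P = 2,300.1146; Macaulay duration = 16,110.7162 / 2,300.1146 = 7.00431 half-year periods = 3.50216 years.
Modified duration = D_Mac / (1 + y) = 3.50216 / 1.023 = 3.42342 years.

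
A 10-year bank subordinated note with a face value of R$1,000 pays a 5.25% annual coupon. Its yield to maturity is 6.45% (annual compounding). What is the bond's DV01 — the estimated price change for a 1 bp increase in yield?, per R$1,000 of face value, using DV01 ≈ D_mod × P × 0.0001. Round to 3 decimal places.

Periodic yield y = 0.0645.
  t   CF        PV=CF/(1+0.0645)^t    t·PV
  1        52.50        49.3189        49.3189
  2        52.50        46.3306        92.6612
  3        52.50        43.5233       130.5700
  4        52.50        40.8862       163.5448
  5        52.50        38.4088       192.0441
  6        52.50        36.0816       216.4894
  7        52.50        33.8953       237.2672
  8        52.50        31.8415       254.7323
  9        52.50        29.9122       269.2098
  10    1,052.50       563.3333     5,633.3333
  Σ                    913.5318     7,239.1709
P = 913.5318; D_Mac = 7.92438 yrs; D_mod = 7.44422 yrs.
DV01 ≈ 7.44422 × 913.5318 × 0.0001 = 0.680054.

R$0.680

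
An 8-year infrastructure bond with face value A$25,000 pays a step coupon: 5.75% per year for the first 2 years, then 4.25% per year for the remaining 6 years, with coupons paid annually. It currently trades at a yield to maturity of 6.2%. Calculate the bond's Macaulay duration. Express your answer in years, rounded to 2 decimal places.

6.70 years

Periodic yield y = 0.062. Discount each cash flow and weight by its year:
  t   CF        PV=CF/(1+0.062)^t    t·PV
  1     1,437.50     1,353.5782     1,353.5782
  2     1,437.50     1,274.5557     2,549.1114
  3     1,062.50       887.0649     2,661.1947
  4     1,062.50       835.2777     3,341.1107
  5     1,062.50       786.5138     3,932.5691
  6     1,062.50       740.5968     4,443.5809
  7     1,062.50       697.3605     4,881.5232
  8    26,062.50    16,107.1958   128,857.5665
  Σ                 22,682.1433   152,020.2346
Price P = Σ PV = 22,682.1433.
Macaulay duration = Σ(t·PV) / P = 152,020.2346 / 22,682.1433 = 6.70220 years.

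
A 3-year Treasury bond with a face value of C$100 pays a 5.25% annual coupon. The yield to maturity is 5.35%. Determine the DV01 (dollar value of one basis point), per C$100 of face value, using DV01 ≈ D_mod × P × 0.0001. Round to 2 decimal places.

Periodic yield y = 0.0535.
  t   CF        PV=CF/(1+0.0535)^t    t·PV
  1         5.25         4.9834         4.9834
  2         5.25         4.7303         9.4606
  3       105.25        90.0157       270.0472
  Σ                     99.7295       284.4913
P = 99.7295; D_Mac = 2.85263 yrs; D_mod = 2.70776 yrs.
DV01 ≈ 2.70776 × 99.7295 × 0.0001 = 0.027004.

C$0.03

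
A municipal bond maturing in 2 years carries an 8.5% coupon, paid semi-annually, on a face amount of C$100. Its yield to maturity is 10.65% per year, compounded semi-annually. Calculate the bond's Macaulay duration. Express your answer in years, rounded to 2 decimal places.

1.88 years

Periodic yield y = 0.05325. Discount each cash flow and weight by its period:
  t   CF        PV=CF/(1+0.05325)^t    t·PV
  1         4.25         4.0351         4.0351
  2         4.25         3.8311         7.6622
  3         4.25         3.6374        10.9123
  4       104.25        84.7130       338.8521
  Σ                     96.2167       361.4618
Price P = Σ PV = 96.2167.
Macaulay duration = Σ(t·PV) / P = 361.4618 / 96.2167 = 3.75675 half-year periods.
In years: 3.75675 / 2 = 1.87837 years.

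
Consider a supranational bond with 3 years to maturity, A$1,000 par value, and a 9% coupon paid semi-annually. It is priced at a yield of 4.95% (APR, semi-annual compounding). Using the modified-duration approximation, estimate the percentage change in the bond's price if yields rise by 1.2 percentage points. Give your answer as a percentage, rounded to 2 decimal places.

-3.18%

Periodic yield y = 0.02475. Modified duration first:
  t   CF        PV=CF/(1+0.02475)^t    t·PV
  1        45.00        43.9131        43.9131
  2        45.00        42.8525        85.7051
  3        45.00        41.8176       125.4527
  4        45.00        40.8076       163.2303
  5        45.00        39.8220       199.1099
  6     1,045.00       902.4200     5,414.5202
  Σ                  1,111.6329     6,031.9314
P = 1,111.6329; D_Mac = 5.42619 half-year periods = 2.71310 yrs; D_mod = 2.71310/(1+0.02475) = 2.64757 yrs.
ΔP/P ≈ -D_mod · Δy = -2.64757 × (+0.012) = -0.031771 = -3.1771%.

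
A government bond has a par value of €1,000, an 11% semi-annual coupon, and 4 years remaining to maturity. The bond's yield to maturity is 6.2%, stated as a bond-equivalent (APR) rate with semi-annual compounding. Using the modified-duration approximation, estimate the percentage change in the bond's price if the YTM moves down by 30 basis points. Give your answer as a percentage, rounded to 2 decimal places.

Periodic yield y = 0.031. Modified duration first:
  t   CF        PV=CF/(1+0.031)^t    t·PV
  1        55.00        53.3463        53.3463
  2        55.00        51.7423       103.4845
  3        55.00        50.1865       150.5594
  4        55.00        48.6775       194.7099
  5        55.00        47.2138       236.0692
  6        55.00        45.7942       274.7653
  7        55.00        44.4173       310.9210
  8     1,055.00       826.3864     6,611.0908
  Σ                  1,167.7642     7,934.9465
P = 1,167.7642; D_Mac = 6.79499 half-year periods = 3.39750 yrs; D_mod = 3.39750/(1+0.031) = 3.29534 yrs.
ΔP/P ≈ -D_mod · Δy = -3.29534 × (-0.003) = +0.009886 = +0.9886%.

+0.99%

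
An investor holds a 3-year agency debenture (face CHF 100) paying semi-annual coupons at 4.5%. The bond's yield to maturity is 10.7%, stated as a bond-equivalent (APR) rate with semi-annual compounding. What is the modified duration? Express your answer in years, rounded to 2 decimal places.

Periodic yield y = 0.0535. First find Macaulay duration:
  t   CF        PV=CF/(1+0.0535)^t    t·PV
  1         2.25         2.1357         2.1357
  2         2.25         2.0273         4.0546
  3         2.25         1.9243         5.7730
  4         2.25         1.8266         7.3064
  5         2.25         1.7338         8.6692
  6       102.25        74.7922       448.7530
  Σ                     84.4400       476.6919
P = 84.4400; Macaulay duration = 476.6919 / 84.4400 = 5.64534 half-year periods = 2.82267 years.
Modified duration = D_Mac / (1 + y) = 2.82267 / 1.0535 = 2.67932 years.

2.68 years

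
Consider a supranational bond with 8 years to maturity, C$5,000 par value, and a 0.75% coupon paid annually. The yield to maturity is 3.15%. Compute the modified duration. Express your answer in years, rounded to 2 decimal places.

Periodic yield y = 0.0315. First find Macaulay duration:
  t   CF        PV=CF/(1+0.0315)^t    t·PV
  1        37.50        36.3548        36.3548
  2        37.50        35.2446        70.4892
  3        37.50        34.1683       102.5049
  4        37.50        33.1249       132.4995
  5        37.50        32.1133       160.5666
  6        37.50        31.1326       186.7958
  7        37.50        30.1819       211.2733
  8     5,037.50     3,930.6213    31,444.9702
  Σ                  4,162.9418    32,345.4544
P = 4,162.9418; Macaulay duration = 32,345.4544 / 4,162.9418 = 7.76986 years.
Modified duration = D_Mac / (1 + y) = 7.76986 / 1.0315 = 7.53258 years.

7.53 years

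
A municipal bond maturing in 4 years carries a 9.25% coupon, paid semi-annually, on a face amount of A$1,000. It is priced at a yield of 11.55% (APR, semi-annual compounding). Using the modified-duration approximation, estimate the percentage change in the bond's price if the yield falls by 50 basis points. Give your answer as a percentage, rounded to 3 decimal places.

+1.611%

Periodic yield y = 0.05775. Modified duration first:
  t   CF        PV=CF/(1+0.05775)^t    t·PV
  1        46.25        43.7249        43.7249
  2        46.25        41.3376        82.6753
  3        46.25        39.0807       117.2422
  4        46.25        36.9470       147.7881
  5        46.25        34.9298       174.6492
  6        46.25        33.0228       198.1366
  7        46.25        31.2198       218.5388
  8     1,046.25       667.6844     5,341.4748
  Σ                    927.9471     6,324.2299
P = 927.9471; D_Mac = 6.81529 half-year periods = 3.40765 yrs; D_mod = 3.40765/(1+0.05775) = 3.22160 yrs.
ΔP/P ≈ -D_mod · Δy = -3.22160 × (-0.005) = +0.016108 = +1.6108%.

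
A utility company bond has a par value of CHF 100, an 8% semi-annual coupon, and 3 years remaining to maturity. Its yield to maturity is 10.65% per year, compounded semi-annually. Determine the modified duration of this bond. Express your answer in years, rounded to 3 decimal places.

2.577 years

Periodic yield y = 0.05325. First find Macaulay duration:
  t   CF        PV=CF/(1+0.05325)^t    t·PV
  1         4.00         3.7978         3.7978
  2         4.00         3.6058         7.2115
  3         4.00         3.4235        10.2704
  4         4.00         3.2504        13.0015
  5         4.00         3.0860        15.4302
  6       104.00        76.1806       457.0838
  Σ                     93.3440       506.7952
P = 93.3440; Macaulay duration = 506.7952 / 93.3440 = 5.42933 half-year periods = 2.71466 years.
Modified duration = D_Mac / (1 + y) = 2.71466 / 1.05325 = 2.57742 years.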